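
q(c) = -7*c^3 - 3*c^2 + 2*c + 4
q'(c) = -21*c^2 - 6*c + 2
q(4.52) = -694.67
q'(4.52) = -454.16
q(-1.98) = 42.62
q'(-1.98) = -68.45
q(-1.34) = 12.78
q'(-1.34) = -27.67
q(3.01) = -208.06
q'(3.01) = -206.32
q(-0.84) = 4.35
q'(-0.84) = -7.78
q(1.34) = -15.55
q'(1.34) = -43.75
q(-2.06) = 48.34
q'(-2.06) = -74.76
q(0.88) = -1.33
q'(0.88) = -19.54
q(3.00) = -206.00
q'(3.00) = -205.00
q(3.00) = -206.00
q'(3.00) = -205.00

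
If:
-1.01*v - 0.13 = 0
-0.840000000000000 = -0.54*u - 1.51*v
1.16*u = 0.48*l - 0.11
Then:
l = 4.86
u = 1.92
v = -0.13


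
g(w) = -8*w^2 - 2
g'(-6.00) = 96.00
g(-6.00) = -290.00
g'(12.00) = -192.00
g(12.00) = -1154.00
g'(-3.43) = 54.88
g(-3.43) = -96.12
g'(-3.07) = 49.12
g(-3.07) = -77.40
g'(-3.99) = 63.84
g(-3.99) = -129.36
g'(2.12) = -33.92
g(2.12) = -37.96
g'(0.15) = -2.40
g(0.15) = -2.18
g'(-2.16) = 34.56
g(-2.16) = -39.32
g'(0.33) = -5.28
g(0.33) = -2.87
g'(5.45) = -87.20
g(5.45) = -239.62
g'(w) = -16*w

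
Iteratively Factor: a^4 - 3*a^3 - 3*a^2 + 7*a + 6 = (a + 1)*(a^3 - 4*a^2 + a + 6) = (a - 3)*(a + 1)*(a^2 - a - 2) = (a - 3)*(a - 2)*(a + 1)*(a + 1)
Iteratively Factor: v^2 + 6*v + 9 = (v + 3)*(v + 3)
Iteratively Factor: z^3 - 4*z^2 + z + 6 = (z - 3)*(z^2 - z - 2) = (z - 3)*(z + 1)*(z - 2)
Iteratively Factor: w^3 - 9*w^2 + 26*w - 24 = (w - 2)*(w^2 - 7*w + 12) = (w - 4)*(w - 2)*(w - 3)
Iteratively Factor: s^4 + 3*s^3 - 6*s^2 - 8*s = (s + 1)*(s^3 + 2*s^2 - 8*s) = s*(s + 1)*(s^2 + 2*s - 8) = s*(s - 2)*(s + 1)*(s + 4)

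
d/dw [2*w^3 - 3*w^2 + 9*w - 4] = 6*w^2 - 6*w + 9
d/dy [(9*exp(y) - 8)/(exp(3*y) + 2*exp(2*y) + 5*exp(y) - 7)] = (-18*exp(3*y) + 6*exp(2*y) + 32*exp(y) - 23)*exp(y)/(exp(6*y) + 4*exp(5*y) + 14*exp(4*y) + 6*exp(3*y) - 3*exp(2*y) - 70*exp(y) + 49)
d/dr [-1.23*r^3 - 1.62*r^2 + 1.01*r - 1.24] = -3.69*r^2 - 3.24*r + 1.01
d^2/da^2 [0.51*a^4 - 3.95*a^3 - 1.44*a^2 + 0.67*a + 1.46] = 6.12*a^2 - 23.7*a - 2.88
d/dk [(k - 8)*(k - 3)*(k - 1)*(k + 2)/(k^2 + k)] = (2*k^5 - 7*k^4 - 20*k^3 - 35*k^2 + 96*k + 48)/(k^2*(k^2 + 2*k + 1))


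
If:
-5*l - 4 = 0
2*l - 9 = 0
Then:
No Solution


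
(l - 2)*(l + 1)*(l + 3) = l^3 + 2*l^2 - 5*l - 6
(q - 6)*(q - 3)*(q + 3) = q^3 - 6*q^2 - 9*q + 54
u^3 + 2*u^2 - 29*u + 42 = (u - 3)*(u - 2)*(u + 7)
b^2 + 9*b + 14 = (b + 2)*(b + 7)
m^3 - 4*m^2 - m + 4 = (m - 4)*(m - 1)*(m + 1)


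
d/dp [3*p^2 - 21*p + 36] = 6*p - 21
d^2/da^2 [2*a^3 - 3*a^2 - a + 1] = 12*a - 6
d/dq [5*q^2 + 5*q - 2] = 10*q + 5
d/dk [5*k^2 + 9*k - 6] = 10*k + 9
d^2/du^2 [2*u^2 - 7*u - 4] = 4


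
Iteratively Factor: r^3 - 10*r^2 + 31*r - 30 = (r - 2)*(r^2 - 8*r + 15) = (r - 3)*(r - 2)*(r - 5)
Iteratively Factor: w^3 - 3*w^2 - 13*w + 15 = (w + 3)*(w^2 - 6*w + 5) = (w - 1)*(w + 3)*(w - 5)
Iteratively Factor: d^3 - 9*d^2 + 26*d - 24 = (d - 2)*(d^2 - 7*d + 12) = (d - 4)*(d - 2)*(d - 3)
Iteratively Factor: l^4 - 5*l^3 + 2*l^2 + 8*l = (l - 2)*(l^3 - 3*l^2 - 4*l) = (l - 2)*(l + 1)*(l^2 - 4*l) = l*(l - 2)*(l + 1)*(l - 4)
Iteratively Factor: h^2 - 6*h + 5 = (h - 5)*(h - 1)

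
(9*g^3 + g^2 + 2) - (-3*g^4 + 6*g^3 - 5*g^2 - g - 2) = 3*g^4 + 3*g^3 + 6*g^2 + g + 4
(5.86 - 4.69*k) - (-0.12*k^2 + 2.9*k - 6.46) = 0.12*k^2 - 7.59*k + 12.32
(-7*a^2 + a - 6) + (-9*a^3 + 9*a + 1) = -9*a^3 - 7*a^2 + 10*a - 5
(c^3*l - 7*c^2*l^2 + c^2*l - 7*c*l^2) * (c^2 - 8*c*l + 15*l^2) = c^5*l - 15*c^4*l^2 + c^4*l + 71*c^3*l^3 - 15*c^3*l^2 - 105*c^2*l^4 + 71*c^2*l^3 - 105*c*l^4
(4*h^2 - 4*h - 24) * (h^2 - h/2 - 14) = 4*h^4 - 6*h^3 - 78*h^2 + 68*h + 336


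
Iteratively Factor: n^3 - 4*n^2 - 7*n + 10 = (n + 2)*(n^2 - 6*n + 5) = (n - 1)*(n + 2)*(n - 5)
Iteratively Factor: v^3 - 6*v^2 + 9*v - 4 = (v - 4)*(v^2 - 2*v + 1) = (v - 4)*(v - 1)*(v - 1)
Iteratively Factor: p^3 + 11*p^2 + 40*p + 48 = (p + 4)*(p^2 + 7*p + 12) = (p + 4)^2*(p + 3)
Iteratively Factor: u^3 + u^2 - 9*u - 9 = (u + 3)*(u^2 - 2*u - 3) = (u - 3)*(u + 3)*(u + 1)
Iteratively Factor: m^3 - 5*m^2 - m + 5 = (m + 1)*(m^2 - 6*m + 5) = (m - 5)*(m + 1)*(m - 1)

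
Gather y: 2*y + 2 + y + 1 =3*y + 3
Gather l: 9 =9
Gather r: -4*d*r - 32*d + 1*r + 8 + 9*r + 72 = -32*d + r*(10 - 4*d) + 80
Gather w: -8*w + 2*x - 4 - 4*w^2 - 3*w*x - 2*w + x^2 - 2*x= -4*w^2 + w*(-3*x - 10) + x^2 - 4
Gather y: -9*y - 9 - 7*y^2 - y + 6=-7*y^2 - 10*y - 3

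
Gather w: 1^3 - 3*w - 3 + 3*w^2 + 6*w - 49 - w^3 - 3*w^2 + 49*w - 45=-w^3 + 52*w - 96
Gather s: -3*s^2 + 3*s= -3*s^2 + 3*s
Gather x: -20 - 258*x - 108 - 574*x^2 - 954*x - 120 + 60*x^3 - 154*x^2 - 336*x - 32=60*x^3 - 728*x^2 - 1548*x - 280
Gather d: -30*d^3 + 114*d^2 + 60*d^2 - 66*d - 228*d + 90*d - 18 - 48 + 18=-30*d^3 + 174*d^2 - 204*d - 48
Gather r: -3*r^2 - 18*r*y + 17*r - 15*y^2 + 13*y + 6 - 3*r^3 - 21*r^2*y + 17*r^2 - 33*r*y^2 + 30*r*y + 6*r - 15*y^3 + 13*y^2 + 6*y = -3*r^3 + r^2*(14 - 21*y) + r*(-33*y^2 + 12*y + 23) - 15*y^3 - 2*y^2 + 19*y + 6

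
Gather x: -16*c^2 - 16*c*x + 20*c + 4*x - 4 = -16*c^2 + 20*c + x*(4 - 16*c) - 4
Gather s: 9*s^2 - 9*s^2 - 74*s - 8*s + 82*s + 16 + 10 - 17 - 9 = 0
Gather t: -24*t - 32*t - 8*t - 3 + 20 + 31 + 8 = 56 - 64*t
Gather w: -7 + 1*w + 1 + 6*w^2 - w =6*w^2 - 6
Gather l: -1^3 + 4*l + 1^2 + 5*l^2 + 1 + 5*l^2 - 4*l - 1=10*l^2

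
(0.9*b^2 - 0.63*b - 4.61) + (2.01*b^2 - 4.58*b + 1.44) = 2.91*b^2 - 5.21*b - 3.17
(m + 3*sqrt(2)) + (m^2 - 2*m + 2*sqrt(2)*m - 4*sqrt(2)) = m^2 - m + 2*sqrt(2)*m - sqrt(2)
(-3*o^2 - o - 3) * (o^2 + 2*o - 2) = -3*o^4 - 7*o^3 + o^2 - 4*o + 6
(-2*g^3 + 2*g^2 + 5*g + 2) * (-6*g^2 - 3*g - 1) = 12*g^5 - 6*g^4 - 34*g^3 - 29*g^2 - 11*g - 2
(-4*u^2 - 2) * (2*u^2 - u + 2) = -8*u^4 + 4*u^3 - 12*u^2 + 2*u - 4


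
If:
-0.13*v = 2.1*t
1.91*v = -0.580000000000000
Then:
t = 0.02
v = -0.30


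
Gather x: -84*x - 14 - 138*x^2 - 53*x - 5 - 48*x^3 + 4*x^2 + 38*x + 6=-48*x^3 - 134*x^2 - 99*x - 13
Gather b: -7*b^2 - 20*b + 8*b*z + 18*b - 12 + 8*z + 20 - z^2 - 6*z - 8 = -7*b^2 + b*(8*z - 2) - z^2 + 2*z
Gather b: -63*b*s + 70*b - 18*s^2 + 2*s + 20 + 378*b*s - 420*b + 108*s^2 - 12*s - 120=b*(315*s - 350) + 90*s^2 - 10*s - 100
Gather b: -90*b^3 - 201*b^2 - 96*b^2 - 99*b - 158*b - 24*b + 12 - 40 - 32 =-90*b^3 - 297*b^2 - 281*b - 60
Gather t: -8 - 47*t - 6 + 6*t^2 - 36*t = 6*t^2 - 83*t - 14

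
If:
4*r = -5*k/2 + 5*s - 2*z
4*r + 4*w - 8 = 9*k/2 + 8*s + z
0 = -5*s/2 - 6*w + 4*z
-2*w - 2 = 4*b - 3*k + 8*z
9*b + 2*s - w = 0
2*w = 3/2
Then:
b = 8399/12500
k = 4051/6250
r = -34507/10000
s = -8277/3125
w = 3/4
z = -663/1250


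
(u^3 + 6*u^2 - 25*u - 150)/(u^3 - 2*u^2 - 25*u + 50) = (u + 6)/(u - 2)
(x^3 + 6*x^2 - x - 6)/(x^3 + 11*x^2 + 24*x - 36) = (x + 1)/(x + 6)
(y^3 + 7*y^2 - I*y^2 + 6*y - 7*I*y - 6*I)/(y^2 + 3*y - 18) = (y^2 + y*(1 - I) - I)/(y - 3)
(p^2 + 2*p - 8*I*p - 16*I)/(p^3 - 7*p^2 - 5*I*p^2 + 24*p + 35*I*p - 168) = (p + 2)/(p^2 + p*(-7 + 3*I) - 21*I)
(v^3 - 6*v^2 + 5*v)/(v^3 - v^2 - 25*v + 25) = v/(v + 5)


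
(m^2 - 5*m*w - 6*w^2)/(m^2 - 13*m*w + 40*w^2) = (m^2 - 5*m*w - 6*w^2)/(m^2 - 13*m*w + 40*w^2)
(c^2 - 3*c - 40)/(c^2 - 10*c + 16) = (c + 5)/(c - 2)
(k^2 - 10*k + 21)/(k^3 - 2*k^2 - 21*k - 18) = (-k^2 + 10*k - 21)/(-k^3 + 2*k^2 + 21*k + 18)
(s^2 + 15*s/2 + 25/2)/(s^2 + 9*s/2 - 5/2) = (2*s + 5)/(2*s - 1)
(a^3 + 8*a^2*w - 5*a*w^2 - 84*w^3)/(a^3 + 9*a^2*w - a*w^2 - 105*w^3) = (a + 4*w)/(a + 5*w)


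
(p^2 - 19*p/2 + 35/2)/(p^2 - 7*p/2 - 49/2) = (2*p - 5)/(2*p + 7)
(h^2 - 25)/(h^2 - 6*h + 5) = (h + 5)/(h - 1)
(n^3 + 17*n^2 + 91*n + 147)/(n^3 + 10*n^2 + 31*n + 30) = (n^2 + 14*n + 49)/(n^2 + 7*n + 10)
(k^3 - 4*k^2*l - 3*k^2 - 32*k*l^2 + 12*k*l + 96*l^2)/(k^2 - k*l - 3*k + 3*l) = (k^2 - 4*k*l - 32*l^2)/(k - l)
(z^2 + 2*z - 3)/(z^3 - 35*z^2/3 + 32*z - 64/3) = 3*(z + 3)/(3*z^2 - 32*z + 64)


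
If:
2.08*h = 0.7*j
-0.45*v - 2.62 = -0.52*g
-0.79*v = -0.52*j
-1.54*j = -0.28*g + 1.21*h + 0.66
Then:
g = 5.28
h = 0.14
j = 0.42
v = 0.28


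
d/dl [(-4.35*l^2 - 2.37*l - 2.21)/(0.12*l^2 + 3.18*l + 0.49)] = (-13.5486*l^2 - 3.7326*l + 5.8665)/(0.0144*l^4 + 0.7632*l^3 + 10.23*l^2 + 3.1164*l + 0.2401)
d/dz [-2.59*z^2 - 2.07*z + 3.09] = -5.18*z - 2.07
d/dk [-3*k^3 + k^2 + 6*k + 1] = -9*k^2 + 2*k + 6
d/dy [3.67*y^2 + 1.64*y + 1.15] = 7.34*y + 1.64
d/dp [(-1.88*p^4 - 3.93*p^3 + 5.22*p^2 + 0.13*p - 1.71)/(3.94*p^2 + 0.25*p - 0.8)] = (-14.8144*p^5 - 16.8942*p^4 + 4.051*p^3 + 10.2248*p^2 + 5.1228*p + 0.3235)/(15.5236*p^4 + 1.97*p^3 - 6.2415*p^2 - 0.4*p + 0.64)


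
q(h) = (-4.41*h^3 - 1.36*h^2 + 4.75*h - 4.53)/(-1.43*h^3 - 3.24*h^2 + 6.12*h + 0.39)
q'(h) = (-13.23*h^2 - 2.72*h + 4.75)/(-1.43*h^3 - 3.24*h^2 + 6.12*h + 0.39) + (4.29*h^2 + 6.48*h - 6.12)*(-4.41*h^3 - 1.36*h^2 + 4.75*h - 4.53)/(-1.43*h^3 - 3.24*h^2 + 6.12*h + 0.39)^2 = (12.3436*h^4 - 40.3934*h^3 - 17.5266*h^2 - 30.4152*h + 29.5761)/(2.0449*h^6 + 9.2664*h^5 - 7.0056*h^4 - 40.773*h^3 + 34.9272*h^2 + 4.7736*h + 0.1521)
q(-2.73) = -5.46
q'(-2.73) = 11.52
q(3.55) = 2.44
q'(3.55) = -0.02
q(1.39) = 10.30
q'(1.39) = -75.21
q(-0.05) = -62.70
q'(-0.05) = 5365.98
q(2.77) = 2.52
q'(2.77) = -0.22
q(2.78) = 2.52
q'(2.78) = -0.22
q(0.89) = -1.98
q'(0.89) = -6.27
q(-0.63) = 1.58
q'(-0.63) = 2.79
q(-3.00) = -10.33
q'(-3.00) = 28.29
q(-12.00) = 3.81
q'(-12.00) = 0.09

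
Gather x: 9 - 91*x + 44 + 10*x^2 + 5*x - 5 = 10*x^2 - 86*x + 48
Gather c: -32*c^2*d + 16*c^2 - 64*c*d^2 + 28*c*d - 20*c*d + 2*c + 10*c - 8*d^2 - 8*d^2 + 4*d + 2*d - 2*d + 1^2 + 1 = c^2*(16 - 32*d) + c*(-64*d^2 + 8*d + 12) - 16*d^2 + 4*d + 2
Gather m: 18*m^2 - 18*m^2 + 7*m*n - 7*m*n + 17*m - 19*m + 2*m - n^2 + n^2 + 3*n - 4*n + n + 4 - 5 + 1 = 0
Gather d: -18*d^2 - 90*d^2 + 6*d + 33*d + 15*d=-108*d^2 + 54*d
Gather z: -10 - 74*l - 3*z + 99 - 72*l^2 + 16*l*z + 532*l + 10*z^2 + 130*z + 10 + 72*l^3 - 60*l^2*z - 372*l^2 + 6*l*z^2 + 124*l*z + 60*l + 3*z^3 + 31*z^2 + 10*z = 72*l^3 - 444*l^2 + 518*l + 3*z^3 + z^2*(6*l + 41) + z*(-60*l^2 + 140*l + 137) + 99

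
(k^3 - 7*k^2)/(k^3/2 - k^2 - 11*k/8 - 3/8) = 8*k^2*(7 - k)/(-4*k^3 + 8*k^2 + 11*k + 3)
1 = 1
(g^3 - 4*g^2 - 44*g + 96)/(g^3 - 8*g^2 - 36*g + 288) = (g - 2)/(g - 6)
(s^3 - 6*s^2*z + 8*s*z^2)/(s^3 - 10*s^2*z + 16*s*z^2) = (-s + 4*z)/(-s + 8*z)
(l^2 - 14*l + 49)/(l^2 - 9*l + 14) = (l - 7)/(l - 2)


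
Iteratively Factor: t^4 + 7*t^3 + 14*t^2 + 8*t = (t + 1)*(t^3 + 6*t^2 + 8*t) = (t + 1)*(t + 2)*(t^2 + 4*t) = t*(t + 1)*(t + 2)*(t + 4)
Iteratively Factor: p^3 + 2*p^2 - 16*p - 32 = (p + 2)*(p^2 - 16) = (p - 4)*(p + 2)*(p + 4)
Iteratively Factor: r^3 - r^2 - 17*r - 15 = (r - 5)*(r^2 + 4*r + 3) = (r - 5)*(r + 3)*(r + 1)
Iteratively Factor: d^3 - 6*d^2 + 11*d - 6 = (d - 1)*(d^2 - 5*d + 6) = (d - 3)*(d - 1)*(d - 2)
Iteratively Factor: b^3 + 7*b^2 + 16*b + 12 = (b + 2)*(b^2 + 5*b + 6) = (b + 2)^2*(b + 3)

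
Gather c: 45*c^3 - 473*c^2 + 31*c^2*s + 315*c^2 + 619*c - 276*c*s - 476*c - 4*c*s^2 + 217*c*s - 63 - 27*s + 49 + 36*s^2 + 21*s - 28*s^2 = 45*c^3 + c^2*(31*s - 158) + c*(-4*s^2 - 59*s + 143) + 8*s^2 - 6*s - 14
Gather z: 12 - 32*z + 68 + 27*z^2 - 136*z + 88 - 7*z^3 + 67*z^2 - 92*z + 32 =-7*z^3 + 94*z^2 - 260*z + 200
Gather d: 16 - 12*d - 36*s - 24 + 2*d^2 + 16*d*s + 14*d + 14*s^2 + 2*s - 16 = 2*d^2 + d*(16*s + 2) + 14*s^2 - 34*s - 24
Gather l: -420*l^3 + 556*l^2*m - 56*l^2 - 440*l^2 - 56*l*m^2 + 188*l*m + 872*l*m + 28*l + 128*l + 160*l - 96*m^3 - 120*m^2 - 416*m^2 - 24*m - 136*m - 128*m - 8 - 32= -420*l^3 + l^2*(556*m - 496) + l*(-56*m^2 + 1060*m + 316) - 96*m^3 - 536*m^2 - 288*m - 40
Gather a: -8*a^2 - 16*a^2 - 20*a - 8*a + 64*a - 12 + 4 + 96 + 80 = -24*a^2 + 36*a + 168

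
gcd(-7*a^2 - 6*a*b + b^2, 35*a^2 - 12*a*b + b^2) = 7*a - b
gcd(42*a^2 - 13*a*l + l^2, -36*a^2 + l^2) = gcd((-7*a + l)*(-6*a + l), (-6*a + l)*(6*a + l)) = 6*a - l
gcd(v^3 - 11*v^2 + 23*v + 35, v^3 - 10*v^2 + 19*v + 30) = v^2 - 4*v - 5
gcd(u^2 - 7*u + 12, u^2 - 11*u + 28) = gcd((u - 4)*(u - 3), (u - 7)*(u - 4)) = u - 4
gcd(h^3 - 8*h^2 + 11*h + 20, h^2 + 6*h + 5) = h + 1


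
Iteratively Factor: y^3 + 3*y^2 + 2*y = (y + 2)*(y^2 + y) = y*(y + 2)*(y + 1)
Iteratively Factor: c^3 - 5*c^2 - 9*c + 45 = (c - 5)*(c^2 - 9) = (c - 5)*(c + 3)*(c - 3)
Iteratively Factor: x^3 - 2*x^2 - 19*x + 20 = (x - 5)*(x^2 + 3*x - 4) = (x - 5)*(x - 1)*(x + 4)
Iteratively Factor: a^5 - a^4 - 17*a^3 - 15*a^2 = (a + 1)*(a^4 - 2*a^3 - 15*a^2) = (a - 5)*(a + 1)*(a^3 + 3*a^2) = a*(a - 5)*(a + 1)*(a^2 + 3*a) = a^2*(a - 5)*(a + 1)*(a + 3)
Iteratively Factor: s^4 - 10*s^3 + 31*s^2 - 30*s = (s - 5)*(s^3 - 5*s^2 + 6*s) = s*(s - 5)*(s^2 - 5*s + 6) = s*(s - 5)*(s - 3)*(s - 2)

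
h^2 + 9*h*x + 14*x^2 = (h + 2*x)*(h + 7*x)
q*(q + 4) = q^2 + 4*q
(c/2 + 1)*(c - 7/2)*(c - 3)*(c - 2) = c^4/2 - 13*c^3/4 + 13*c^2/4 + 13*c - 21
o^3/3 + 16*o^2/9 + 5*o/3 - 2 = (o/3 + 1)*(o - 2/3)*(o + 3)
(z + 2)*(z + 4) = z^2 + 6*z + 8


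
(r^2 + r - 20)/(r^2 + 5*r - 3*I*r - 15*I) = (r - 4)/(r - 3*I)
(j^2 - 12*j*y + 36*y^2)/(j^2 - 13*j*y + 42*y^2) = (-j + 6*y)/(-j + 7*y)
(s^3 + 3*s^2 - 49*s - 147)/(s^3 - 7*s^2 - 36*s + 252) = (s^2 + 10*s + 21)/(s^2 - 36)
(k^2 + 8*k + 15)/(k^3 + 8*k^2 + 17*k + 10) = (k + 3)/(k^2 + 3*k + 2)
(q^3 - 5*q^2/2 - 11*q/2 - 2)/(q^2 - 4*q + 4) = (2*q^3 - 5*q^2 - 11*q - 4)/(2*(q^2 - 4*q + 4))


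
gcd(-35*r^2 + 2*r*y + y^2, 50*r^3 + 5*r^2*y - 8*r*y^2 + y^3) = -5*r + y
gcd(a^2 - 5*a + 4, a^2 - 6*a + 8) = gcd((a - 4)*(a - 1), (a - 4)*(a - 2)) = a - 4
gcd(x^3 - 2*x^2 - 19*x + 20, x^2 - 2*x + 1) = x - 1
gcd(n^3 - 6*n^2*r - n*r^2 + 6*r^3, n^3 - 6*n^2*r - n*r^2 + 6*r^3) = n^3 - 6*n^2*r - n*r^2 + 6*r^3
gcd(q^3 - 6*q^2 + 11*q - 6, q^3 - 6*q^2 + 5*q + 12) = q - 3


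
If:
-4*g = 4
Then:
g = -1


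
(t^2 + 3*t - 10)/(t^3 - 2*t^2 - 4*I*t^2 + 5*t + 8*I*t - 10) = (t + 5)/(t^2 - 4*I*t + 5)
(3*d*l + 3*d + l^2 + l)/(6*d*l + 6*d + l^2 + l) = (3*d + l)/(6*d + l)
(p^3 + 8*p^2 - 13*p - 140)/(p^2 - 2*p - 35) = (p^2 + 3*p - 28)/(p - 7)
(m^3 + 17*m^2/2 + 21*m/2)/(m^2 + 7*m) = m + 3/2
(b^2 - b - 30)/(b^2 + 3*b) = (b^2 - b - 30)/(b*(b + 3))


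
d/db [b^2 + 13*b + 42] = 2*b + 13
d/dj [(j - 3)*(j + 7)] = 2*j + 4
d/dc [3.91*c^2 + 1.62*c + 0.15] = 7.82*c + 1.62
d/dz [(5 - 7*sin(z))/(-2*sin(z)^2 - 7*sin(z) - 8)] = (-14*sin(z)^2 + 20*sin(z) + 91)*cos(z)/(7*sin(z) - cos(2*z) + 9)^2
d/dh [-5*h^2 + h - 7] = 1 - 10*h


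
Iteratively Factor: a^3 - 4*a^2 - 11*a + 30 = (a + 3)*(a^2 - 7*a + 10) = (a - 5)*(a + 3)*(a - 2)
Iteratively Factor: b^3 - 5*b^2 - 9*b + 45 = (b - 5)*(b^2 - 9) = (b - 5)*(b - 3)*(b + 3)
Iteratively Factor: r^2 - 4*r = (r - 4)*(r)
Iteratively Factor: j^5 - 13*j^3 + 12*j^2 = (j + 4)*(j^4 - 4*j^3 + 3*j^2) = j*(j + 4)*(j^3 - 4*j^2 + 3*j) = j^2*(j + 4)*(j^2 - 4*j + 3) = j^2*(j - 1)*(j + 4)*(j - 3)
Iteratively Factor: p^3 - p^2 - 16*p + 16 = (p - 1)*(p^2 - 16) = (p - 4)*(p - 1)*(p + 4)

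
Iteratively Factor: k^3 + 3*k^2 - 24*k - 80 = (k + 4)*(k^2 - k - 20) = (k + 4)^2*(k - 5)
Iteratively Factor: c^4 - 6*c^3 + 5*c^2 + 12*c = (c + 1)*(c^3 - 7*c^2 + 12*c) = c*(c + 1)*(c^2 - 7*c + 12) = c*(c - 3)*(c + 1)*(c - 4)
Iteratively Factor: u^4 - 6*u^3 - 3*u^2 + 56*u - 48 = (u - 4)*(u^3 - 2*u^2 - 11*u + 12) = (u - 4)*(u + 3)*(u^2 - 5*u + 4) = (u - 4)*(u - 1)*(u + 3)*(u - 4)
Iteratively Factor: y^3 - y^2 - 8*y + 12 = (y + 3)*(y^2 - 4*y + 4) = (y - 2)*(y + 3)*(y - 2)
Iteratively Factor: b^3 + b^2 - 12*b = (b - 3)*(b^2 + 4*b) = b*(b - 3)*(b + 4)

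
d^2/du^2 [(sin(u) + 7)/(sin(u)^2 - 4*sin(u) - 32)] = (-9*sin(u)^5 - 32*sin(u)^4 - 838*sin(u)^2 - 357*sin(u)/2 + 24*sin(3*u) + sin(5*u)/2 + 416)/((sin(u) - 8)^3*(sin(u) + 4)^3)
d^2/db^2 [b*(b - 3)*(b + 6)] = 6*b + 6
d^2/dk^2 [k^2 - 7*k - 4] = 2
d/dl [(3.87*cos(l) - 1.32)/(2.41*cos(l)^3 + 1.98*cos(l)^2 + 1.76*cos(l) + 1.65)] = (18.6534*cos(l)^3 - 1.881*cos(l)^2 - 5.2272*cos(l) - 8.7087)*sin(l)/(5.8081*cos(l)^6 + 9.5436*cos(l)^5 + 12.4036*cos(l)^4 + 14.9226*cos(l)^3 + 9.6316*cos(l)^2 + 5.808*cos(l) + 2.7225)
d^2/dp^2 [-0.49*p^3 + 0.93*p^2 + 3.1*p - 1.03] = 1.86 - 2.94*p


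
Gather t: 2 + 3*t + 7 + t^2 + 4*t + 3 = t^2 + 7*t + 12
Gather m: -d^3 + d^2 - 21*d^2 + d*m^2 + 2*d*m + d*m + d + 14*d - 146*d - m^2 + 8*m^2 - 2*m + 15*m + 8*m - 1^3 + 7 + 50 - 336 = -d^3 - 20*d^2 - 131*d + m^2*(d + 7) + m*(3*d + 21) - 280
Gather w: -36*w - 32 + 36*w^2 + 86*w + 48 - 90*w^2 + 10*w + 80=-54*w^2 + 60*w + 96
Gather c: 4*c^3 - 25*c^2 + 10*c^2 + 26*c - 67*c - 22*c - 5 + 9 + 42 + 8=4*c^3 - 15*c^2 - 63*c + 54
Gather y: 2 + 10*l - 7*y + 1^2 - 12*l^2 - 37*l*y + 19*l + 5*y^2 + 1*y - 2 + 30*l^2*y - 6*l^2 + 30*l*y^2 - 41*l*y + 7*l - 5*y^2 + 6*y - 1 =-18*l^2 + 30*l*y^2 + 36*l + y*(30*l^2 - 78*l)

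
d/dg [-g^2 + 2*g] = 2 - 2*g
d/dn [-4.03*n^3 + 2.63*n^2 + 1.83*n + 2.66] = -12.09*n^2 + 5.26*n + 1.83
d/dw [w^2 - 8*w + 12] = 2*w - 8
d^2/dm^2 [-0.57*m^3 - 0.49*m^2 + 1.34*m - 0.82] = -3.42*m - 0.98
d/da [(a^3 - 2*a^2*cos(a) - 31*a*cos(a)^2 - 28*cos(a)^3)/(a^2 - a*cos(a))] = (a^4*sin(a) + a^4 + 31*a^3*sin(2*a) - 2*a^3*cos(a) + 53*a^2*sin(a)*cos(a)^2 + 33*a^2*cos(a)^2 - 56*a*sin(a)*cos(a)^3 + 56*a*cos(a)^3 - 28*cos(a)^4)/(a^2*(a - cos(a))^2)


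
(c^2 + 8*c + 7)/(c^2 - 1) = (c + 7)/(c - 1)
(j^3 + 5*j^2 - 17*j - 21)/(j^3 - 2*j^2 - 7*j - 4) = (j^2 + 4*j - 21)/(j^2 - 3*j - 4)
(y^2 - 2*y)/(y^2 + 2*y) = (y - 2)/(y + 2)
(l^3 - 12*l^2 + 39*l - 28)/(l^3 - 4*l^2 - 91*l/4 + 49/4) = 4*(l^2 - 5*l + 4)/(4*l^2 + 12*l - 7)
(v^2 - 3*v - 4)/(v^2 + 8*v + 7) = (v - 4)/(v + 7)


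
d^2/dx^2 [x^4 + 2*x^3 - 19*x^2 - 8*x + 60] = 12*x^2 + 12*x - 38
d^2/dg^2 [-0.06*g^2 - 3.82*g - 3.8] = -0.120000000000000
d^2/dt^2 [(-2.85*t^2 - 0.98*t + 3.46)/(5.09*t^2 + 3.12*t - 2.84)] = (39.740684*t^3 + 290.661396*t^2 + 244.68648*t + 104.053712)/(131.872229*t^6 + 242.499816*t^5 - 72.0927239999999*t^4 - 240.237504*t^3 + 40.224624*t^2 + 75.494016*t - 22.906304)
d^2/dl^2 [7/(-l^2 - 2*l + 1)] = 14*(l^2 + 2*l - 4*(l + 1)^2 - 1)/(l^2 + 2*l - 1)^3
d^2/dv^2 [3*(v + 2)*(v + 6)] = 6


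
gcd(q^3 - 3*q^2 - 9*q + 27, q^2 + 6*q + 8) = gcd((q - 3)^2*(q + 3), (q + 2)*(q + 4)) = 1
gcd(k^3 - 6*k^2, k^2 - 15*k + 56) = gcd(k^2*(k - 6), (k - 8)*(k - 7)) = 1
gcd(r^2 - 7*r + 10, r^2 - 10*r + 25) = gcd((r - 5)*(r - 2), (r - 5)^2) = r - 5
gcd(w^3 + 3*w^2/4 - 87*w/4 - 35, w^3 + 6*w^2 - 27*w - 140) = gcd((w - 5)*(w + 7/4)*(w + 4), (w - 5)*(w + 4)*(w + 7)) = w^2 - w - 20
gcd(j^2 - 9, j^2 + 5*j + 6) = j + 3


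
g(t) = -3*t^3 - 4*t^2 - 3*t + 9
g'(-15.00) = -1908.00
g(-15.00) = 9279.00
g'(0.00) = -3.00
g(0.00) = 9.00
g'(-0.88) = -2.93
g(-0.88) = 10.59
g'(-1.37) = -8.93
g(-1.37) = 13.32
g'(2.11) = -59.95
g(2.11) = -43.32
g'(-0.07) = -2.48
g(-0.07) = 9.19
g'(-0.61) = -1.47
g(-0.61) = 10.02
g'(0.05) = -3.42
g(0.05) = 8.84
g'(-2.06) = -24.71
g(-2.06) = 24.43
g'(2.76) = -93.64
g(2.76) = -92.82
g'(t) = -9*t^2 - 8*t - 3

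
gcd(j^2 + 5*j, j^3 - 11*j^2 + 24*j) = j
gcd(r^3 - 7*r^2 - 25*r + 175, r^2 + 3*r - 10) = r + 5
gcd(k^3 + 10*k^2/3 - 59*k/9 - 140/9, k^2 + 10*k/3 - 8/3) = k + 4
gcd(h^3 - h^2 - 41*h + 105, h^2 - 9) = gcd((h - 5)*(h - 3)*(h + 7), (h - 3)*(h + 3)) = h - 3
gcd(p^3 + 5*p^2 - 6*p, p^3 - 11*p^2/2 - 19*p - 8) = 1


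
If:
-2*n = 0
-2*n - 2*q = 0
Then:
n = 0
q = 0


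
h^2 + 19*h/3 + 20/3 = (h + 4/3)*(h + 5)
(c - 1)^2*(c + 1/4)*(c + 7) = c^4 + 21*c^3/4 - 47*c^2/4 + 15*c/4 + 7/4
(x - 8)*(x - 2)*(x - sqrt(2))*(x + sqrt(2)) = x^4 - 10*x^3 + 14*x^2 + 20*x - 32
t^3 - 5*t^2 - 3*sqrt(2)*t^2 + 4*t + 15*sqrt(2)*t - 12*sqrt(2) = (t - 4)*(t - 1)*(t - 3*sqrt(2))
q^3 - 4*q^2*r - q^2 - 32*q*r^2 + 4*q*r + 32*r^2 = (q - 1)*(q - 8*r)*(q + 4*r)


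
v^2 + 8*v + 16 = (v + 4)^2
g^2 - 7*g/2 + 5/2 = (g - 5/2)*(g - 1)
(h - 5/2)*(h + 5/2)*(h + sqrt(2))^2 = h^4 + 2*sqrt(2)*h^3 - 17*h^2/4 - 25*sqrt(2)*h/2 - 25/2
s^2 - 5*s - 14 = (s - 7)*(s + 2)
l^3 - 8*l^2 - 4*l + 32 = (l - 8)*(l - 2)*(l + 2)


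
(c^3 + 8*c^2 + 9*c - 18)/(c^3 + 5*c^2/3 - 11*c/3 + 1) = 3*(c + 6)/(3*c - 1)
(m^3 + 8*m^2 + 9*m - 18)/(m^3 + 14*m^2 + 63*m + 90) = (m - 1)/(m + 5)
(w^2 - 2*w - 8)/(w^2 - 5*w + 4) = (w + 2)/(w - 1)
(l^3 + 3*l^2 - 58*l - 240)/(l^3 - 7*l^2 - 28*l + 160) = (l + 6)/(l - 4)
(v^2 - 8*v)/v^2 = (v - 8)/v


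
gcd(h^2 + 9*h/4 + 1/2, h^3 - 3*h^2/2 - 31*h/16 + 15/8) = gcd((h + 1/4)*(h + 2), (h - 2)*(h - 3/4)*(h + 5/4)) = 1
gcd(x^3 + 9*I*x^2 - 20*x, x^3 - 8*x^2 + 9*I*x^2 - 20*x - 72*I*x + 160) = x^2 + 9*I*x - 20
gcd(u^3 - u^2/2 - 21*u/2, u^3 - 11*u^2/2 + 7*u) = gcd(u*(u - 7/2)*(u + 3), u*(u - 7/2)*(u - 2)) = u^2 - 7*u/2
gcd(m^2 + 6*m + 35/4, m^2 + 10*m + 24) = 1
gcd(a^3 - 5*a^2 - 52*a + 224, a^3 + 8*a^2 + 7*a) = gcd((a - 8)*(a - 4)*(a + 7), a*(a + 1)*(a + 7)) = a + 7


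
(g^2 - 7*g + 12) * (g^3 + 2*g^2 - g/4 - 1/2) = g^5 - 5*g^4 - 9*g^3/4 + 101*g^2/4 + g/2 - 6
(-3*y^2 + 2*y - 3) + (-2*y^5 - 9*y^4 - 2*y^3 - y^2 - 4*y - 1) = -2*y^5 - 9*y^4 - 2*y^3 - 4*y^2 - 2*y - 4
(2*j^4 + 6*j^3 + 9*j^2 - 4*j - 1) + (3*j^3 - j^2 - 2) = 2*j^4 + 9*j^3 + 8*j^2 - 4*j - 3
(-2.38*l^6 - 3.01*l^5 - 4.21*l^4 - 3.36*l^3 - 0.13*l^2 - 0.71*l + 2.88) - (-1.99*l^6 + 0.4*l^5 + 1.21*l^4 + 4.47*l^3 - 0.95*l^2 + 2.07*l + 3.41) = -0.39*l^6 - 3.41*l^5 - 5.42*l^4 - 7.83*l^3 + 0.82*l^2 - 2.78*l - 0.53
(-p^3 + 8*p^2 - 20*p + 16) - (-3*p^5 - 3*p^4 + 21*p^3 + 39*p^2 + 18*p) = 3*p^5 + 3*p^4 - 22*p^3 - 31*p^2 - 38*p + 16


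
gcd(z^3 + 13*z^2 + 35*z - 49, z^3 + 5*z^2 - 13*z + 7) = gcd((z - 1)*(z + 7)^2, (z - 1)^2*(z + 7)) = z^2 + 6*z - 7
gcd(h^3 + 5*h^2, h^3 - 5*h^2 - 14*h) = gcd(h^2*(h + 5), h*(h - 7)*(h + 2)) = h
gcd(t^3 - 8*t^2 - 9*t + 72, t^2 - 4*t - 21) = t + 3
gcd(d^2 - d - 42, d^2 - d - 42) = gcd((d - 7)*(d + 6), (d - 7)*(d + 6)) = d^2 - d - 42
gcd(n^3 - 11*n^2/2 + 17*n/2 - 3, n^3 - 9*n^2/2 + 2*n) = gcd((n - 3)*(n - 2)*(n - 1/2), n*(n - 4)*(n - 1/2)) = n - 1/2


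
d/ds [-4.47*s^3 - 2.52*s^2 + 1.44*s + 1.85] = -13.41*s^2 - 5.04*s + 1.44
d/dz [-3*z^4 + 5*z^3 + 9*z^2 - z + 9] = -12*z^3 + 15*z^2 + 18*z - 1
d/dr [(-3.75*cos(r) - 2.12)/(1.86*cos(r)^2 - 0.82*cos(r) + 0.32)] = (-6.975*cos(r)^2 - 7.8864*cos(r) + 2.9384)*sin(r)/(3.4596*cos(r)^4 - 3.0504*cos(r)^3 + 1.8628*cos(r)^2 - 0.5248*cos(r) + 0.1024)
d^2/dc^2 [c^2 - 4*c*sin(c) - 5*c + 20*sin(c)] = 4*c*sin(c) - 20*sin(c) - 8*cos(c) + 2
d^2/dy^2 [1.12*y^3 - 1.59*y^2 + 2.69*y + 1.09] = 6.72*y - 3.18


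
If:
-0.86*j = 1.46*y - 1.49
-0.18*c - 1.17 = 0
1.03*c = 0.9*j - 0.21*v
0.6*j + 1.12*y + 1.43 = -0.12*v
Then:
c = -6.50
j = -14.08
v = -28.45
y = 9.31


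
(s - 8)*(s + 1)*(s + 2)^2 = s^4 - 3*s^3 - 32*s^2 - 60*s - 32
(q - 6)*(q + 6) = q^2 - 36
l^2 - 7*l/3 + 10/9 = (l - 5/3)*(l - 2/3)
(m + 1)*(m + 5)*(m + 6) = m^3 + 12*m^2 + 41*m + 30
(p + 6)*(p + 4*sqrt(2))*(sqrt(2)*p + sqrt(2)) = sqrt(2)*p^3 + 8*p^2 + 7*sqrt(2)*p^2 + 6*sqrt(2)*p + 56*p + 48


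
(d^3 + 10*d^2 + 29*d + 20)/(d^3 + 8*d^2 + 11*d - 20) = (d + 1)/(d - 1)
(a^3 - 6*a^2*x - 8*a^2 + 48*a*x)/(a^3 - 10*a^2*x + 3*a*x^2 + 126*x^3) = a*(8 - a)/(-a^2 + 4*a*x + 21*x^2)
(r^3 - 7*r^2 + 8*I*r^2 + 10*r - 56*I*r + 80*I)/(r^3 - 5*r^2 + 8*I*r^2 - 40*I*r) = (r - 2)/r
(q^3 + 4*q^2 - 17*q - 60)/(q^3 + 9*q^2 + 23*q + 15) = (q - 4)/(q + 1)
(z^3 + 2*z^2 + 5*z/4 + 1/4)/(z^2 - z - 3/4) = (2*z^2 + 3*z + 1)/(2*z - 3)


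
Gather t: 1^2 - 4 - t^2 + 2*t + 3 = -t^2 + 2*t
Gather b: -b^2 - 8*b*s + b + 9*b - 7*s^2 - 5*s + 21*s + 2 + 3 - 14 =-b^2 + b*(10 - 8*s) - 7*s^2 + 16*s - 9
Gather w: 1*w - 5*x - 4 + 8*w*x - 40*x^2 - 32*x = w*(8*x + 1) - 40*x^2 - 37*x - 4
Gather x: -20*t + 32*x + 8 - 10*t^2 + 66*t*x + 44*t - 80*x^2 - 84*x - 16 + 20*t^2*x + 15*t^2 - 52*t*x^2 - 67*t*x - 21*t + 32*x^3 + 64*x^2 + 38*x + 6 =5*t^2 + 3*t + 32*x^3 + x^2*(-52*t - 16) + x*(20*t^2 - t - 14) - 2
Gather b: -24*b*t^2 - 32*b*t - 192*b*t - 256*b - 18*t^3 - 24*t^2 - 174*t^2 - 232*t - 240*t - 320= b*(-24*t^2 - 224*t - 256) - 18*t^3 - 198*t^2 - 472*t - 320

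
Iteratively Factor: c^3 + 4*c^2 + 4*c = (c + 2)*(c^2 + 2*c) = (c + 2)^2*(c)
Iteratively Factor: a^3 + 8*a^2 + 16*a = (a + 4)*(a^2 + 4*a) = a*(a + 4)*(a + 4)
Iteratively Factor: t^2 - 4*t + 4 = (t - 2)*(t - 2)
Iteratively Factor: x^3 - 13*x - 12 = (x + 1)*(x^2 - x - 12) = (x - 4)*(x + 1)*(x + 3)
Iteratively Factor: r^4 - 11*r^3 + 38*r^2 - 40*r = (r - 4)*(r^3 - 7*r^2 + 10*r) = (r - 4)*(r - 2)*(r^2 - 5*r) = r*(r - 4)*(r - 2)*(r - 5)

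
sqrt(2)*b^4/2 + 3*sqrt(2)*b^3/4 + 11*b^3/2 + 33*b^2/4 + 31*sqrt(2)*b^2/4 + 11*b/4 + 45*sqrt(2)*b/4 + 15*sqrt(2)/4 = (b/2 + 1/2)*(b + 5*sqrt(2)/2)*(b + 3*sqrt(2))*(sqrt(2)*b + sqrt(2)/2)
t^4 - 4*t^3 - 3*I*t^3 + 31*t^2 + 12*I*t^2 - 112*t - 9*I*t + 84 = (t - 3)*(t - 1)*(t - 7*I)*(t + 4*I)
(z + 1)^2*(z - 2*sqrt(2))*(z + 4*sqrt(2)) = z^4 + 2*z^3 + 2*sqrt(2)*z^3 - 15*z^2 + 4*sqrt(2)*z^2 - 32*z + 2*sqrt(2)*z - 16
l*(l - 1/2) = l^2 - l/2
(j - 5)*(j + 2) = j^2 - 3*j - 10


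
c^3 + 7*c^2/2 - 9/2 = (c - 1)*(c + 3/2)*(c + 3)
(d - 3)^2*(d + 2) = d^3 - 4*d^2 - 3*d + 18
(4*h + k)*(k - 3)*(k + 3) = 4*h*k^2 - 36*h + k^3 - 9*k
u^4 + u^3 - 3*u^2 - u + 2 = (u - 1)^2*(u + 1)*(u + 2)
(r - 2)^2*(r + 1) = r^3 - 3*r^2 + 4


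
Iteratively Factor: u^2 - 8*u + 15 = (u - 3)*(u - 5)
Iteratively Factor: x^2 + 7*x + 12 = (x + 3)*(x + 4)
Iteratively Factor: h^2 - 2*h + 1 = (h - 1)*(h - 1)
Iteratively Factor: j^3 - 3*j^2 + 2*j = (j)*(j^2 - 3*j + 2) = j*(j - 1)*(j - 2)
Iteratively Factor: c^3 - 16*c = (c + 4)*(c^2 - 4*c) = c*(c + 4)*(c - 4)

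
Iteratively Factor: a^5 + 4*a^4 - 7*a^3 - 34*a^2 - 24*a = (a - 3)*(a^4 + 7*a^3 + 14*a^2 + 8*a) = (a - 3)*(a + 4)*(a^3 + 3*a^2 + 2*a) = (a - 3)*(a + 1)*(a + 4)*(a^2 + 2*a) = (a - 3)*(a + 1)*(a + 2)*(a + 4)*(a)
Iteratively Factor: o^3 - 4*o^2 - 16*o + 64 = (o - 4)*(o^2 - 16) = (o - 4)^2*(o + 4)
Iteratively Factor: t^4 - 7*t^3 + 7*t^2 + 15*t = (t - 5)*(t^3 - 2*t^2 - 3*t) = (t - 5)*(t - 3)*(t^2 + t) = t*(t - 5)*(t - 3)*(t + 1)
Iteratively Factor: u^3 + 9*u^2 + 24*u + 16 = (u + 4)*(u^2 + 5*u + 4) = (u + 1)*(u + 4)*(u + 4)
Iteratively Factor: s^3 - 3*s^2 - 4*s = (s + 1)*(s^2 - 4*s) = (s - 4)*(s + 1)*(s)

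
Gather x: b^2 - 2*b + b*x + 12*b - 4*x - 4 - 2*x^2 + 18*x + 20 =b^2 + 10*b - 2*x^2 + x*(b + 14) + 16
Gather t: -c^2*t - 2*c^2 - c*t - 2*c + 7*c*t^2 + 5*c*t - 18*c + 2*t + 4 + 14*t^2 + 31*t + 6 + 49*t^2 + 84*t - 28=-2*c^2 - 20*c + t^2*(7*c + 63) + t*(-c^2 + 4*c + 117) - 18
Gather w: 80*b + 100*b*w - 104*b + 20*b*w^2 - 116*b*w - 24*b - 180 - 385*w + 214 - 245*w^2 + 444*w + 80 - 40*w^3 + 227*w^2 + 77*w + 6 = -48*b - 40*w^3 + w^2*(20*b - 18) + w*(136 - 16*b) + 120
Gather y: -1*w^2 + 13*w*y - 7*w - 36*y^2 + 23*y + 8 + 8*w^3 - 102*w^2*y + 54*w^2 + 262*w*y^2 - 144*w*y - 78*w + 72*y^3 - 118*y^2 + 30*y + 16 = 8*w^3 + 53*w^2 - 85*w + 72*y^3 + y^2*(262*w - 154) + y*(-102*w^2 - 131*w + 53) + 24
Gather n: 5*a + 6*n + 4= 5*a + 6*n + 4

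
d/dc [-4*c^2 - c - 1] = -8*c - 1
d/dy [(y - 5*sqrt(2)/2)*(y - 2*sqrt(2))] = 2*y - 9*sqrt(2)/2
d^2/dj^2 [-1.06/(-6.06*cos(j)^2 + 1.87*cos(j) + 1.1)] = (155.708064*(1 - cos(j)^2)^2 - 96.097056*cos(j)^3 + 109.824586*cos(j)^2 + 114.937867*cos(j) + 15.015165*cos(3*j) - 177.253412)/(-6.06*cos(j)^2 + 1.87*cos(j) + 1.1)^3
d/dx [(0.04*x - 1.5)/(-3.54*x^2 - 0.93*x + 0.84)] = (0.1416*x^2 - 10.62*x - 1.3614)/(12.5316*x^4 + 6.5844*x^3 - 5.0823*x^2 - 1.5624*x + 0.7056)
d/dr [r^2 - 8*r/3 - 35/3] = 2*r - 8/3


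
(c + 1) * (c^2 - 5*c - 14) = c^3 - 4*c^2 - 19*c - 14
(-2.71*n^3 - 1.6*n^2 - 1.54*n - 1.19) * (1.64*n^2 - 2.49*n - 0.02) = -4.4444*n^5 + 4.1239*n^4 + 1.5126*n^3 + 1.915*n^2 + 2.9939*n + 0.0238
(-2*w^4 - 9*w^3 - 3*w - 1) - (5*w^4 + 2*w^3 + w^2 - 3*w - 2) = -7*w^4 - 11*w^3 - w^2 + 1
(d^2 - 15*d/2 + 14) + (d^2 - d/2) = 2*d^2 - 8*d + 14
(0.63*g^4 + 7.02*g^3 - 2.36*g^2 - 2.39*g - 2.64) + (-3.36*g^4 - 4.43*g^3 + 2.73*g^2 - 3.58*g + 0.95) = -2.73*g^4 + 2.59*g^3 + 0.37*g^2 - 5.97*g - 1.69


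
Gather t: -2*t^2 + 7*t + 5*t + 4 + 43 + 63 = -2*t^2 + 12*t + 110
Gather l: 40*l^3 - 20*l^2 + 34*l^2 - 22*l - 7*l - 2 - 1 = 40*l^3 + 14*l^2 - 29*l - 3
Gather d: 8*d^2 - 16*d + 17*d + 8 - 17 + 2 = 8*d^2 + d - 7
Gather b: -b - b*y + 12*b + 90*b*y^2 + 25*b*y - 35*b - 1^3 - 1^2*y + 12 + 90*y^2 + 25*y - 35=b*(90*y^2 + 24*y - 24) + 90*y^2 + 24*y - 24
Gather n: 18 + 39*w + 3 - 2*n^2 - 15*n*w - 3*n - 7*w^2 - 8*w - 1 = -2*n^2 + n*(-15*w - 3) - 7*w^2 + 31*w + 20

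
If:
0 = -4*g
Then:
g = 0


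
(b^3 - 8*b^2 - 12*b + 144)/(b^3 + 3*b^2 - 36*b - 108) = (b^2 - 2*b - 24)/(b^2 + 9*b + 18)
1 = 1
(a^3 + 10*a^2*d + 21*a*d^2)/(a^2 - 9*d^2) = a*(a + 7*d)/(a - 3*d)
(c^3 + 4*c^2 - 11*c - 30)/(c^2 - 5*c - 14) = (c^2 + 2*c - 15)/(c - 7)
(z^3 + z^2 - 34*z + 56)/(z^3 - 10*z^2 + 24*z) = (z^2 + 5*z - 14)/(z*(z - 6))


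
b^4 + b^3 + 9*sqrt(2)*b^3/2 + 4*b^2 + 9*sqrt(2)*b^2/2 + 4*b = b*(b + 1)*(b + sqrt(2)/2)*(b + 4*sqrt(2))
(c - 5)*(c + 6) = c^2 + c - 30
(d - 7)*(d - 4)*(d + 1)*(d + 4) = d^4 - 6*d^3 - 23*d^2 + 96*d + 112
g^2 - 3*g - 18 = (g - 6)*(g + 3)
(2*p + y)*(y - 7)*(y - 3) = 2*p*y^2 - 20*p*y + 42*p + y^3 - 10*y^2 + 21*y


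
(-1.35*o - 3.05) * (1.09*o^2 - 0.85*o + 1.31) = -1.4715*o^3 - 2.177*o^2 + 0.824*o - 3.9955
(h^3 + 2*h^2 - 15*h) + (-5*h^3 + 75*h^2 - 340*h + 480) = -4*h^3 + 77*h^2 - 355*h + 480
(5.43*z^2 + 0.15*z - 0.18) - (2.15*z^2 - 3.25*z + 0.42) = 3.28*z^2 + 3.4*z - 0.6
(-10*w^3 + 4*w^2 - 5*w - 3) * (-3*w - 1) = 30*w^4 - 2*w^3 + 11*w^2 + 14*w + 3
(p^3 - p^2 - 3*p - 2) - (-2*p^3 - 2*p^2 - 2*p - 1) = 3*p^3 + p^2 - p - 1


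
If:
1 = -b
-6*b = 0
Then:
No Solution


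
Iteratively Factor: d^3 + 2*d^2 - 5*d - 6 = (d + 3)*(d^2 - d - 2) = (d - 2)*(d + 3)*(d + 1)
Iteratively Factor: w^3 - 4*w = (w)*(w^2 - 4) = w*(w + 2)*(w - 2)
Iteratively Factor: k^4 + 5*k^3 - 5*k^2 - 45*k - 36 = (k + 4)*(k^3 + k^2 - 9*k - 9) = (k - 3)*(k + 4)*(k^2 + 4*k + 3) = (k - 3)*(k + 3)*(k + 4)*(k + 1)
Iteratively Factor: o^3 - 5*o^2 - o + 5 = (o - 1)*(o^2 - 4*o - 5) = (o - 5)*(o - 1)*(o + 1)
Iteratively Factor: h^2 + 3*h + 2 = (h + 2)*(h + 1)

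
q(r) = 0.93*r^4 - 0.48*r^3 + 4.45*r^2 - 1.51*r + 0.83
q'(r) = 3.72*r^3 - 1.44*r^2 + 8.9*r - 1.51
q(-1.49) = 19.13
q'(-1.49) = -30.27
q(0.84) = 2.88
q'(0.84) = 7.15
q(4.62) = 465.20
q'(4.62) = 375.71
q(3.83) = 233.47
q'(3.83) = 220.45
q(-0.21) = 1.35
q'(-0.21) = -3.48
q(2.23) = 37.27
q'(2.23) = 52.43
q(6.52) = 1727.75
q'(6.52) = 1026.37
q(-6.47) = 1956.56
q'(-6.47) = -1126.90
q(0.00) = 0.83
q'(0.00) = -1.51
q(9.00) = 6099.50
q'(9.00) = 2673.83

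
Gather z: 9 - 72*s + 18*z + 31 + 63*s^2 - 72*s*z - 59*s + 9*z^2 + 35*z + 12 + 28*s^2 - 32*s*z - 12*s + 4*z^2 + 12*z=91*s^2 - 143*s + 13*z^2 + z*(65 - 104*s) + 52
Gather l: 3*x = 3*x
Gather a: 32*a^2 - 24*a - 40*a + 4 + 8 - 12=32*a^2 - 64*a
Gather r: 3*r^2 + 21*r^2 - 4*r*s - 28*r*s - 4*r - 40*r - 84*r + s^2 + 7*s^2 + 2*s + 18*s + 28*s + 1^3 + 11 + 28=24*r^2 + r*(-32*s - 128) + 8*s^2 + 48*s + 40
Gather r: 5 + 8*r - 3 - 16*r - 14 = -8*r - 12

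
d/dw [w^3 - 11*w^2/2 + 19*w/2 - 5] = 3*w^2 - 11*w + 19/2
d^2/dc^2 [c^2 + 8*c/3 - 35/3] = 2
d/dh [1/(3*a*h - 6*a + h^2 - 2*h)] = (-3*a - 2*h + 2)/(3*a*h - 6*a + h^2 - 2*h)^2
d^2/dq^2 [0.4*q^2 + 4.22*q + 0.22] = 0.800000000000000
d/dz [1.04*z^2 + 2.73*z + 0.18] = 2.08*z + 2.73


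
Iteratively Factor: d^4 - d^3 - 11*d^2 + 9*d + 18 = (d + 1)*(d^3 - 2*d^2 - 9*d + 18) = (d - 2)*(d + 1)*(d^2 - 9) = (d - 2)*(d + 1)*(d + 3)*(d - 3)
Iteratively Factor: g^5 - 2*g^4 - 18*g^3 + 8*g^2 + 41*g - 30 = (g + 3)*(g^4 - 5*g^3 - 3*g^2 + 17*g - 10) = (g - 1)*(g + 3)*(g^3 - 4*g^2 - 7*g + 10) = (g - 5)*(g - 1)*(g + 3)*(g^2 + g - 2) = (g - 5)*(g - 1)^2*(g + 3)*(g + 2)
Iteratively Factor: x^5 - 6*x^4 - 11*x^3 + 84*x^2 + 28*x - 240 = (x + 2)*(x^4 - 8*x^3 + 5*x^2 + 74*x - 120) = (x + 2)*(x + 3)*(x^3 - 11*x^2 + 38*x - 40) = (x - 4)*(x + 2)*(x + 3)*(x^2 - 7*x + 10) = (x - 4)*(x - 2)*(x + 2)*(x + 3)*(x - 5)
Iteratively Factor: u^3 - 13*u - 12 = (u + 1)*(u^2 - u - 12) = (u - 4)*(u + 1)*(u + 3)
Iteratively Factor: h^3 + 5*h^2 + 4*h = (h + 4)*(h^2 + h) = h*(h + 4)*(h + 1)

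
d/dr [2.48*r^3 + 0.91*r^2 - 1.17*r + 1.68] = 7.44*r^2 + 1.82*r - 1.17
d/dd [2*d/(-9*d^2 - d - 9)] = 18*(d^2 - 1)/(81*d^4 + 18*d^3 + 163*d^2 + 18*d + 81)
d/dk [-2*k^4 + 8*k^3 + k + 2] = -8*k^3 + 24*k^2 + 1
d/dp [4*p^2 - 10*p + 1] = 8*p - 10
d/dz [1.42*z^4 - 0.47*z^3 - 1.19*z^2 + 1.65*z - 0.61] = 5.68*z^3 - 1.41*z^2 - 2.38*z + 1.65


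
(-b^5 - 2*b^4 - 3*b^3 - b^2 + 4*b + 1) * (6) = -6*b^5 - 12*b^4 - 18*b^3 - 6*b^2 + 24*b + 6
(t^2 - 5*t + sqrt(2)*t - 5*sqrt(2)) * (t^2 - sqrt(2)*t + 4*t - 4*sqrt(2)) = t^4 - t^3 - 22*t^2 + 2*t + 40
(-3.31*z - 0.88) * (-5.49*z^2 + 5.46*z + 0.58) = 18.1719*z^3 - 13.2414*z^2 - 6.7246*z - 0.5104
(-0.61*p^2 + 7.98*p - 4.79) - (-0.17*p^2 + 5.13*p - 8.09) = -0.44*p^2 + 2.85*p + 3.3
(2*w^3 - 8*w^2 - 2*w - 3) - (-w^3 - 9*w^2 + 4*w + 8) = 3*w^3 + w^2 - 6*w - 11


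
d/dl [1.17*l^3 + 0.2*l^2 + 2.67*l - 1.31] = 3.51*l^2 + 0.4*l + 2.67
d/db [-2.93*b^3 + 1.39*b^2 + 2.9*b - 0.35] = -8.79*b^2 + 2.78*b + 2.9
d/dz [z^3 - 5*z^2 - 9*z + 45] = 3*z^2 - 10*z - 9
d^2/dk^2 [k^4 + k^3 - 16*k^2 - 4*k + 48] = 12*k^2 + 6*k - 32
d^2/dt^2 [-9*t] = 0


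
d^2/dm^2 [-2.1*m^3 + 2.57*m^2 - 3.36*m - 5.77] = 5.14 - 12.6*m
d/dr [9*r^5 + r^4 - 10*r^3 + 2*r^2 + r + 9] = 45*r^4 + 4*r^3 - 30*r^2 + 4*r + 1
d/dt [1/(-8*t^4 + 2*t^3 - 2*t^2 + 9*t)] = (32*t^3 - 6*t^2 + 4*t - 9)/(t^2*(8*t^3 - 2*t^2 + 2*t - 9)^2)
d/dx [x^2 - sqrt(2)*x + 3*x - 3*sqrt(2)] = 2*x - sqrt(2) + 3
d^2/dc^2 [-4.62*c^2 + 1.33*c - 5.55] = -9.24000000000000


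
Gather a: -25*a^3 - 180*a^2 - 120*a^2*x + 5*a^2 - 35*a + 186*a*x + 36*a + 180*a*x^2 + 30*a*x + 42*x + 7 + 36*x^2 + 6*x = -25*a^3 + a^2*(-120*x - 175) + a*(180*x^2 + 216*x + 1) + 36*x^2 + 48*x + 7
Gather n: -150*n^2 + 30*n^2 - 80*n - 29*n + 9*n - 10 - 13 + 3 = -120*n^2 - 100*n - 20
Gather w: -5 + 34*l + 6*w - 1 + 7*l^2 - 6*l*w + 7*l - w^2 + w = 7*l^2 + 41*l - w^2 + w*(7 - 6*l) - 6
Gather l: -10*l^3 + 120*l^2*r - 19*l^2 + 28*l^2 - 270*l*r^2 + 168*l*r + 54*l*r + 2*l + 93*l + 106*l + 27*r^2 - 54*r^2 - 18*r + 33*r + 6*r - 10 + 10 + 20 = -10*l^3 + l^2*(120*r + 9) + l*(-270*r^2 + 222*r + 201) - 27*r^2 + 21*r + 20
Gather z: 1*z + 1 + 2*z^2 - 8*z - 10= 2*z^2 - 7*z - 9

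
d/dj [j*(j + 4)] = 2*j + 4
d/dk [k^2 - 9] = 2*k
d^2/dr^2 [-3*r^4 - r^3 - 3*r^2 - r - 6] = -36*r^2 - 6*r - 6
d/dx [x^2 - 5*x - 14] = 2*x - 5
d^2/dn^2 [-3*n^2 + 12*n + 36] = -6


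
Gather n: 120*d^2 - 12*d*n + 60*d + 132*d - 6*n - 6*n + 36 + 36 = 120*d^2 + 192*d + n*(-12*d - 12) + 72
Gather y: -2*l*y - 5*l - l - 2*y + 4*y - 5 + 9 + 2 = -6*l + y*(2 - 2*l) + 6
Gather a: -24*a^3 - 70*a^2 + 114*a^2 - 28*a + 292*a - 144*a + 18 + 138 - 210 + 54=-24*a^3 + 44*a^2 + 120*a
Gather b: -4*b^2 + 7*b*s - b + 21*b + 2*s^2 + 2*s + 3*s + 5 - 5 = -4*b^2 + b*(7*s + 20) + 2*s^2 + 5*s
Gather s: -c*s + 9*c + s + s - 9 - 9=9*c + s*(2 - c) - 18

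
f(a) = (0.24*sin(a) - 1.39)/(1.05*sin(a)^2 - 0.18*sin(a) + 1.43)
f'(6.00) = -0.29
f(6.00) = -0.93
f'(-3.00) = 0.15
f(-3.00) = -0.96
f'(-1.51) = -0.03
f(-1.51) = -0.61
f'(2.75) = -0.47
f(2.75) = -0.86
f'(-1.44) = -0.06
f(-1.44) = -0.62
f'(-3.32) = -0.29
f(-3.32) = -0.94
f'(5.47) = -0.33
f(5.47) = -0.74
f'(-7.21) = -0.29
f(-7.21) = -0.70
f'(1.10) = 0.26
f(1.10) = -0.56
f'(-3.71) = -0.50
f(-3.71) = -0.77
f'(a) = (-2.1*sin(a)*cos(a) + 0.18*cos(a))*(0.24*sin(a) - 1.39)/(1.05*sin(a)^2 - 0.18*sin(a) + 1.43)^2 + 0.24*cos(a)/(1.05*sin(a)^2 - 0.18*sin(a) + 1.43) = (-0.252*sin(a)^2 + 2.919*sin(a) + 0.093)*cos(a)/(1.1025*sin(a)^4 - 0.378*sin(a)^3 + 3.0354*sin(a)^2 - 0.5148*sin(a) + 2.0449)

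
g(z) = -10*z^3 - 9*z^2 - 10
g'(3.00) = -324.00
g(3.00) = -361.00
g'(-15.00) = -6480.00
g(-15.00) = 31715.00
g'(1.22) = -66.61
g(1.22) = -41.55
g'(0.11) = -2.34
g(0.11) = -10.12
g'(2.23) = -189.33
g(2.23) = -165.65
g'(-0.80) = -4.80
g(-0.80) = -10.64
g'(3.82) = -506.53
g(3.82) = -698.76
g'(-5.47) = -799.17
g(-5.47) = 1357.39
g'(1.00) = -48.00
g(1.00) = -29.00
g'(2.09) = -168.66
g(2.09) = -140.61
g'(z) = -30*z^2 - 18*z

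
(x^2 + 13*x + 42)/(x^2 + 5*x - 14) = (x + 6)/(x - 2)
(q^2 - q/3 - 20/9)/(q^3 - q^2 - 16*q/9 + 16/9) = (3*q - 5)/(3*q^2 - 7*q + 4)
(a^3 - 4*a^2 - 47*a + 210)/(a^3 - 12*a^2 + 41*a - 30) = (a + 7)/(a - 1)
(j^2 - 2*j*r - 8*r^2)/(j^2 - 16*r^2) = (j + 2*r)/(j + 4*r)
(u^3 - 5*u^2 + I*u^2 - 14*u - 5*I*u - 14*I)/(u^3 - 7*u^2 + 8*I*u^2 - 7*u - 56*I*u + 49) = (u + 2)/(u + 7*I)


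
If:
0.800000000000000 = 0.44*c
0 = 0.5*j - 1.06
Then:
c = 1.82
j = 2.12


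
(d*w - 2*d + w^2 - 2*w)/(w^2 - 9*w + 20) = (d*w - 2*d + w^2 - 2*w)/(w^2 - 9*w + 20)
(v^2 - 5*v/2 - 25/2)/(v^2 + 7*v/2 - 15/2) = (2*v^2 - 5*v - 25)/(2*v^2 + 7*v - 15)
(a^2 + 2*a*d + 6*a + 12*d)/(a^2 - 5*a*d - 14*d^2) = (a + 6)/(a - 7*d)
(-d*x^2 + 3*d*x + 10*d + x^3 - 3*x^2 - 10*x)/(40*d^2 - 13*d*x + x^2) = (-d*x^2 + 3*d*x + 10*d + x^3 - 3*x^2 - 10*x)/(40*d^2 - 13*d*x + x^2)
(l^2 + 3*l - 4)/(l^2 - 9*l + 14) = (l^2 + 3*l - 4)/(l^2 - 9*l + 14)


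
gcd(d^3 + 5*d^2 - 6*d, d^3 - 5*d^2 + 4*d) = d^2 - d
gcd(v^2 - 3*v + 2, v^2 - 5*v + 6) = v - 2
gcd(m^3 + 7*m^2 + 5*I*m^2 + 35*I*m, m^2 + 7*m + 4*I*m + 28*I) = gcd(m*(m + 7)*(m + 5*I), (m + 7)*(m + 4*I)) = m + 7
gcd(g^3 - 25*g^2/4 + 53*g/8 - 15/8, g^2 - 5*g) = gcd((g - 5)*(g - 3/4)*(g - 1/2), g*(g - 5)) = g - 5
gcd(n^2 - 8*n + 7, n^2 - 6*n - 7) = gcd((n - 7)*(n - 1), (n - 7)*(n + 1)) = n - 7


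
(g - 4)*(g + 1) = g^2 - 3*g - 4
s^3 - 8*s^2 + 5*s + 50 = (s - 5)^2*(s + 2)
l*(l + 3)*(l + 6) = l^3 + 9*l^2 + 18*l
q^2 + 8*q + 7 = (q + 1)*(q + 7)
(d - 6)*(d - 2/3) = d^2 - 20*d/3 + 4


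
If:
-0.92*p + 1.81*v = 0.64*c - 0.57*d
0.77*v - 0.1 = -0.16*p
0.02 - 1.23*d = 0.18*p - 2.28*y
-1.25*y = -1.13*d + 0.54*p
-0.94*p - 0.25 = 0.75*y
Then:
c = 0.46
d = -0.23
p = -0.15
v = 0.16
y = -0.15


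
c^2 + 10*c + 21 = (c + 3)*(c + 7)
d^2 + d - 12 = (d - 3)*(d + 4)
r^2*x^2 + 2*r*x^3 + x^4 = x^2*(r + x)^2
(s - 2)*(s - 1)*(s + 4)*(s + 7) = s^4 + 8*s^3 - 3*s^2 - 62*s + 56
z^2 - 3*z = z*(z - 3)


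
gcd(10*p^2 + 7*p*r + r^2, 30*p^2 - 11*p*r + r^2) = 1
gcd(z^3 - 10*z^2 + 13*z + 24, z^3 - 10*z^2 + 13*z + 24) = z^3 - 10*z^2 + 13*z + 24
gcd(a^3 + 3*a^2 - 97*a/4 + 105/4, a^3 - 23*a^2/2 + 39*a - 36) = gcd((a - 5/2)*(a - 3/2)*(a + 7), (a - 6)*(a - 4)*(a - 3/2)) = a - 3/2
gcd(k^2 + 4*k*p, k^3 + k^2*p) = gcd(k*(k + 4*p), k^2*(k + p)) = k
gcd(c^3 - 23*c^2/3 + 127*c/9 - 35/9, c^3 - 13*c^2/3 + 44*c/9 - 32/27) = c - 1/3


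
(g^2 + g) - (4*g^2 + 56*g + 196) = -3*g^2 - 55*g - 196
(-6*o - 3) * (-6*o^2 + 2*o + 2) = 36*o^3 + 6*o^2 - 18*o - 6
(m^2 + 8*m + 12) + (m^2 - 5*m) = 2*m^2 + 3*m + 12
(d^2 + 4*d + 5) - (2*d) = d^2 + 2*d + 5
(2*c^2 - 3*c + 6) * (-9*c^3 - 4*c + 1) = -18*c^5 + 27*c^4 - 62*c^3 + 14*c^2 - 27*c + 6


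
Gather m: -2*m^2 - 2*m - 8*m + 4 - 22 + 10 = -2*m^2 - 10*m - 8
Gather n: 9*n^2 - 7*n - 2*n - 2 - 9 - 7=9*n^2 - 9*n - 18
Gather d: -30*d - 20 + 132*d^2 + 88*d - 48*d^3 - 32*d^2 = -48*d^3 + 100*d^2 + 58*d - 20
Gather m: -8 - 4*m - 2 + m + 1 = -3*m - 9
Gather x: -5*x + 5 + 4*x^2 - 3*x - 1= 4*x^2 - 8*x + 4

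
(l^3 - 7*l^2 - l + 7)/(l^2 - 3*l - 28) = (l^2 - 1)/(l + 4)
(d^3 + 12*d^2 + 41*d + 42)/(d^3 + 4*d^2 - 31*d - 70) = (d + 3)/(d - 5)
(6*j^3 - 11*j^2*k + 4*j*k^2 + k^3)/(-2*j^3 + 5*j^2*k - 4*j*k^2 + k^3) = (-6*j - k)/(2*j - k)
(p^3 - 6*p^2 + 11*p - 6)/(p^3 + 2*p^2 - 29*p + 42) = (p - 1)/(p + 7)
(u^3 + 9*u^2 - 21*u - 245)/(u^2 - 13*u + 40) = (u^2 + 14*u + 49)/(u - 8)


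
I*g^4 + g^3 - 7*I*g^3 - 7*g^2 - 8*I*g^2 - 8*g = g*(g - 8)*(g - I)*(I*g + I)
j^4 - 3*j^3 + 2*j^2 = j^2*(j - 2)*(j - 1)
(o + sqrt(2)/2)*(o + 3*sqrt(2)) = o^2 + 7*sqrt(2)*o/2 + 3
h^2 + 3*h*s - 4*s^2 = (h - s)*(h + 4*s)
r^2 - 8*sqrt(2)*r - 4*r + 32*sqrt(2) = (r - 4)*(r - 8*sqrt(2))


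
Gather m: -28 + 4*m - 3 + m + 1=5*m - 30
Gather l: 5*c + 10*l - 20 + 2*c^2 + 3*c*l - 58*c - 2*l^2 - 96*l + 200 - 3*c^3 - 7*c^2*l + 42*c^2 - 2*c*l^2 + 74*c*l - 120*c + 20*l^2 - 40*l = -3*c^3 + 44*c^2 - 173*c + l^2*(18 - 2*c) + l*(-7*c^2 + 77*c - 126) + 180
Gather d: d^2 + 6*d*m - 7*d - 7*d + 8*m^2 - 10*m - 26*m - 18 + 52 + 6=d^2 + d*(6*m - 14) + 8*m^2 - 36*m + 40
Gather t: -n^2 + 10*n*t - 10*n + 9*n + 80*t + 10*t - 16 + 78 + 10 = -n^2 - n + t*(10*n + 90) + 72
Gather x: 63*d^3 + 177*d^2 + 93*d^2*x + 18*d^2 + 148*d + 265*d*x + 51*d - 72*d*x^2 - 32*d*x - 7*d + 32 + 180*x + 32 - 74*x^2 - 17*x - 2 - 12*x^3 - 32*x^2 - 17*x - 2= 63*d^3 + 195*d^2 + 192*d - 12*x^3 + x^2*(-72*d - 106) + x*(93*d^2 + 233*d + 146) + 60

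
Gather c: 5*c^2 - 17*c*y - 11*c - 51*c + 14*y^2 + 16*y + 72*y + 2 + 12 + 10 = 5*c^2 + c*(-17*y - 62) + 14*y^2 + 88*y + 24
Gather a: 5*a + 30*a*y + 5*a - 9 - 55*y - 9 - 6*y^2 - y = a*(30*y + 10) - 6*y^2 - 56*y - 18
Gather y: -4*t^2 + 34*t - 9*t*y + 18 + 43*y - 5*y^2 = -4*t^2 + 34*t - 5*y^2 + y*(43 - 9*t) + 18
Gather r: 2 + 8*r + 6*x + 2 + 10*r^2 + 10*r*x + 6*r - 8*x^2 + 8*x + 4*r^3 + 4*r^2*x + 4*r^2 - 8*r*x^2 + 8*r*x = 4*r^3 + r^2*(4*x + 14) + r*(-8*x^2 + 18*x + 14) - 8*x^2 + 14*x + 4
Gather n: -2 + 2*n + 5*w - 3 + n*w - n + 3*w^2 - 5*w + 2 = n*(w + 1) + 3*w^2 - 3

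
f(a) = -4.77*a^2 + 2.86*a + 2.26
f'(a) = 2.86 - 9.54*a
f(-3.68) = -72.86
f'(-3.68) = 37.97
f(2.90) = -29.56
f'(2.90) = -24.81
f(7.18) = -223.11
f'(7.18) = -65.64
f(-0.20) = 1.50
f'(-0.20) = 4.77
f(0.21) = 2.65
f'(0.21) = 0.86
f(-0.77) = -2.77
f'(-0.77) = 10.21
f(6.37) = -173.07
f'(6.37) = -57.91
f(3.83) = -56.76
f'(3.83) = -33.68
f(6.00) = -152.30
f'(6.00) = -54.38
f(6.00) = -152.30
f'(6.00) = -54.38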